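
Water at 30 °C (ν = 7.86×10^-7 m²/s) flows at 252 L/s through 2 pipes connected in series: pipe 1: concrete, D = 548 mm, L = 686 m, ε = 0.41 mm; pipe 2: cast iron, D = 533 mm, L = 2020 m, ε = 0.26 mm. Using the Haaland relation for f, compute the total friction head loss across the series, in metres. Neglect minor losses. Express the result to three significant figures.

Pipe 1: V = 1.068 m/s, Re = 7.45×10^5, ε/D = 7.48×10^-4, f = 0.01879, h_1 = f(L/D)V²/2g = 1.369 m
Pipe 2: V = 1.129 m/s, Re = 7.66×10^5, ε/D = 4.88×10^-4, f = 0.01722, h_2 = f(L/D)V²/2g = 4.242 m
Series → Q common, losses add: H = Σh = 5.611 m

H ≈ 5.61 m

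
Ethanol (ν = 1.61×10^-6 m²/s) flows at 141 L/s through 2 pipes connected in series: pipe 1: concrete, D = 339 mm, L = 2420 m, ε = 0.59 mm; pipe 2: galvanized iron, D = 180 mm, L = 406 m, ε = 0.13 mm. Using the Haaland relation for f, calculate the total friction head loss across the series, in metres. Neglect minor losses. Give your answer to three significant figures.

Pipe 1: V = 1.562 m/s, Re = 3.29×10^5, ε/D = 0.00174, f = 0.02316, h_1 = f(L/D)V²/2g = 20.56 m
Pipe 2: V = 5.541 m/s, Re = 6.19×10^5, ε/D = 7.22×10^-4, f = 0.01874, h_2 = f(L/D)V²/2g = 66.14 m
Series → Q common, losses add: H = Σh = 86.70 m

H ≈ 86.7 m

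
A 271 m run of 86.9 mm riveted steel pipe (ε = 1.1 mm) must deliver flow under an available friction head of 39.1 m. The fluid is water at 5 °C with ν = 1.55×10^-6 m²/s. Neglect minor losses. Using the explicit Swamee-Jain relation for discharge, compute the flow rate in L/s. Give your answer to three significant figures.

Swamee-Jain (Type II): Q = -0.965·√(gD⁵h_f/L)·ln[ε/(3.7D) + √(3.17ν²L/(gD³h_f))]
√(gD⁵h_f/L) = √(9.81·0.0869⁵·39.1/271) = 0.002648
ε/(3.7D) = 0.00342; √(3.17ν²L/(gD³h_f)) = 9.06×10^-5
Q = -0.965·0.002648·ln(0.003512) = 0.01444 m³/s
Check: V = 2.44 m/s, Re = 1.37×10^5, f = 0.04169, h_f = 39.3 m ≈ 39.1 m ✓

Q ≈ 14.4 L/s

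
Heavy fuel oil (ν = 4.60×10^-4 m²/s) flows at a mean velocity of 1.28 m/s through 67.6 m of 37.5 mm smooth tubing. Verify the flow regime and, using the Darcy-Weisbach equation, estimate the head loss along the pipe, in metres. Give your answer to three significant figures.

h_f ≈ 92.3 m

Re = VD/ν = 1.28·0.03750/4.60×10^-4 = 104 → laminar (Re < 2300)
f = 64/Re = 0.6133
h_f = f(L/D)V²/(2g) = 0.6133·(67.6/0.03750)·1.28²/(2·9.81) = 92.33 m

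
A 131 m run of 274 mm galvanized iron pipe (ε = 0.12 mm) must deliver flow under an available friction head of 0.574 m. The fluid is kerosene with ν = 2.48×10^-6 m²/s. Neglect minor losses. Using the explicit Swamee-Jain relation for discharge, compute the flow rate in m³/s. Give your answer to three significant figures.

Swamee-Jain (Type II): Q = -0.965·√(gD⁵h_f/L)·ln[ε/(3.7D) + √(3.17ν²L/(gD³h_f))]
√(gD⁵h_f/L) = √(9.81·0.274⁵·0.574/131) = 0.008148
ε/(3.7D) = 1.18×10^-4; √(3.17ν²L/(gD³h_f)) = 1.48×10^-4
Q = -0.965·0.008148·ln(2.669×10^-4) = 0.06470 m³/s
Check: V = 1.10 m/s, Re = 1.21×10^5, f = 0.01965, h_f = 0.576 m ≈ 0.574 m ✓

Q ≈ 0.0647 m³/s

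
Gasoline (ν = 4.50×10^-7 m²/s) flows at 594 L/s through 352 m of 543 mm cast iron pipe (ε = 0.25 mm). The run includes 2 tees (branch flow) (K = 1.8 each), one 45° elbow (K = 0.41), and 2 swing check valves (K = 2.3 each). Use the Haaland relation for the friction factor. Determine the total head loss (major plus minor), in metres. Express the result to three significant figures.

H_L ≈ 6.49 m

V = 4Q/(πD²) = 2.565 m/s; V²/2g = 0.3353 m
Re = 3.10×10^6, ε/D = 4.60×10^-4 → f = 0.01658 (Haaland)
Major: h_f = f(L/D)·V²/2g = 0.01658·648.3·0.3353 = 3.605 m
Minor: ΣK = 8.61; h_m = ΣK·V²/2g = 2.887 m
Total H_L = 3.605 + 2.887 = 6.492 m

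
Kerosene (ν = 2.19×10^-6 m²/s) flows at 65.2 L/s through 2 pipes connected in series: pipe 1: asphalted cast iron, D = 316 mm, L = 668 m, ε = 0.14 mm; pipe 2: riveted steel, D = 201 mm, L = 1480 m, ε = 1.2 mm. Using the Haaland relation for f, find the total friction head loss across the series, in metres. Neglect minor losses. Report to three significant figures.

Pipe 1: V = 0.8313 m/s, Re = 1.20×10^5, ε/D = 4.43×10^-4, f = 0.01937, h_1 = f(L/D)V²/2g = 1.442 m
Pipe 2: V = 2.055 m/s, Re = 1.89×10^5, ε/D = 0.00597, f = 0.03254, h_2 = f(L/D)V²/2g = 51.56 m
Series → Q common, losses add: H = Σh = 53.00 m

H ≈ 53.0 m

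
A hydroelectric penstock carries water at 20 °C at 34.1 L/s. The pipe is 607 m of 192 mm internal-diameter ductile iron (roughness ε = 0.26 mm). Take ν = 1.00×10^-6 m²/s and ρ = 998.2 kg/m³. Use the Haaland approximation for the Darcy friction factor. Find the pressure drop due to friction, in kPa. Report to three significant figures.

Δp ≈ 48.4 kPa

V = 4Q/(πD²) = 4·0.0341/(π·0.192²) = 1.178 m/s
Re = VD/ν = 1.178·0.192/1.00×10^-6 = 2.26×10^5 → turbulent
ε/D = 0.26/192 = 0.00135
Haaland: f = 0.02212
h_f = f(L/D)V²/(2g) = 0.02212·(607/0.192)·1.178²/(2·9.81) = 4.943 m
Δp = ρg·h_f = 998.2·9.81·4.943 = 48.41 kPa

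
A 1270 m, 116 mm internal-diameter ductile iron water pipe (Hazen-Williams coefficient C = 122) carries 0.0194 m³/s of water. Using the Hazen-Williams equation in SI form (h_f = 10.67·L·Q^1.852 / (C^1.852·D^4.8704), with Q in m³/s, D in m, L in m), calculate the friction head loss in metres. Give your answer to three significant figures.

h_f ≈ 45.0 m

h_f = 10.67·1270·0.0194^1.852 / (122^1.852·0.116^4.8704) = 45.03 m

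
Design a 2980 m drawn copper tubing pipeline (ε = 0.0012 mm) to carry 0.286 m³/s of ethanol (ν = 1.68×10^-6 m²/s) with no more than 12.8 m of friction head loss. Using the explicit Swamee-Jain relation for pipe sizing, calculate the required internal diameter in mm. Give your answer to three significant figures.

Swamee-Jain (Type III): D = 0.66·[ε^1.25·(LQ²/(gh_f))^4.75 + ν·Q^9.4·(L/(gh_f))^5.2]^0.04
LQ²/(gh_f) = 1.941; L/(gh_f) = 23.73
Term 1 = ε^1.25·(…)^4.75 = 9.27×10^-7; Term 2 = ν·Q^9.4·(…)^5.2 = 1.85×10^-4
D = 0.66·(9.27×10^-7 + 1.85×10^-4)^0.04 = 0.4681 m = 468 mm
Check: V = 1.66 m/s, Re = 4.63×10^5, f = 0.01331, h_f = 11.9 m ≈ 12.8 m ✓

D ≈ 468 mm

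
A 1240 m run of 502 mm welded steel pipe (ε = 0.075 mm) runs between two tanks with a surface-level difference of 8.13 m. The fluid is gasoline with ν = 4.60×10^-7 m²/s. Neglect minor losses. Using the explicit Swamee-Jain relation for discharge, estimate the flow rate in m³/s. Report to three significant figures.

Q ≈ 0.433 m³/s

Swamee-Jain (Type II): Q = -0.965·√(gD⁵h_f/L)·ln[ε/(3.7D) + √(3.17ν²L/(gD³h_f))]
√(gD⁵h_f/L) = √(9.81·0.502⁵·8.13/1240) = 0.04528
ε/(3.7D) = 4.04×10^-5; √(3.17ν²L/(gD³h_f)) = 9.08×10^-6
Q = -0.965·0.04528·ln(4.946×10^-5) = 0.4332 m³/s
Check: V = 2.19 m/s, Re = 2.39×10^6, f = 0.01356, h_f = 8.18 m ≈ 8.13 m ✓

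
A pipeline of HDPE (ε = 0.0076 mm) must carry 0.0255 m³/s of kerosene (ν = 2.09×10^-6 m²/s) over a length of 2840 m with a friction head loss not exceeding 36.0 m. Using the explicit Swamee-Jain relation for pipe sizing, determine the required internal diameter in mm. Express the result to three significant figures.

Swamee-Jain (Type III): D = 0.66·[ε^1.25·(LQ²/(gh_f))^4.75 + ν·Q^9.4·(L/(gh_f))^5.2]^0.04
LQ²/(gh_f) = 0.005229; L/(gh_f) = 8.042
Term 1 = ε^1.25·(…)^4.75 = 5.80×10^-18; Term 2 = ν·Q^9.4·(…)^5.2 = 1.12×10^-16
D = 0.66·(5.80×10^-18 + 1.12×10^-16)^0.04 = 0.1522 m = 152 mm
Check: V = 1.40 m/s, Re = 1.02×10^5, f = 0.01809, h_f = 33.8 m ≈ 36.0 m ✓

D ≈ 152 mm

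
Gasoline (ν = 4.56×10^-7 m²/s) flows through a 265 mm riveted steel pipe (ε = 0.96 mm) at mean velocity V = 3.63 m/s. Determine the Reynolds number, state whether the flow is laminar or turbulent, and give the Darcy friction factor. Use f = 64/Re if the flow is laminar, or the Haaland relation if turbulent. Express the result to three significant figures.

Re = VD/ν = 3.630·0.265/4.56×10^-7 = 2.11×10^6
Re > 4000 → turbulent; ε/D = 0.00362
Haaland: f = 0.02772

Re ≈ 2.11×10^6; turbulent; f ≈ 0.0277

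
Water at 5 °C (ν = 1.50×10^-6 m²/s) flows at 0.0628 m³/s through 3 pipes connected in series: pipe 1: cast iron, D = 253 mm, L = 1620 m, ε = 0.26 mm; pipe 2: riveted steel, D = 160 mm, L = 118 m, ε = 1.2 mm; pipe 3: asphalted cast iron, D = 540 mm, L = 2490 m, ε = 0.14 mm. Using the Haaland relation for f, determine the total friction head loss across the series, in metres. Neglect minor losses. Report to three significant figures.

H ≈ 23.8 m

Pipe 1: V = 1.249 m/s, Re = 2.11×10^5, ε/D = 0.00103, f = 0.02097, h_1 = f(L/D)V²/2g = 10.68 m
Pipe 2: V = 3.123 m/s, Re = 3.33×10^5, ε/D = 0.00750, f = 0.03474, h_2 = f(L/D)V²/2g = 12.74 m
Pipe 3: V = 0.2742 m/s, Re = 9.87×10^4, ε/D = 2.59×10^-4, f = 0.01905, h_3 = f(L/D)V²/2g = 0.3366 m
Series → Q common, losses add: H = Σh = 23.75 m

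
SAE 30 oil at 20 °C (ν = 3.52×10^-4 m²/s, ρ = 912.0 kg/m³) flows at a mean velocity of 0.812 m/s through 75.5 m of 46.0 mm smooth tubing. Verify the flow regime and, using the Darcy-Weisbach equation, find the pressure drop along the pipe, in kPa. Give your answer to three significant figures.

Re = VD/ν = 0.812·0.04600/3.52×10^-4 = 106 → laminar (Re < 2300)
f = 64/Re = 0.6031
h_f = f(L/D)V²/(2g) = 0.6031·(75.5/0.04600)·0.812²/(2·9.81) = 33.27 m
Δp = ρg·h_f = 912.0·9.81·33.27 = 297.6 kPa

Δp ≈ 298 kPa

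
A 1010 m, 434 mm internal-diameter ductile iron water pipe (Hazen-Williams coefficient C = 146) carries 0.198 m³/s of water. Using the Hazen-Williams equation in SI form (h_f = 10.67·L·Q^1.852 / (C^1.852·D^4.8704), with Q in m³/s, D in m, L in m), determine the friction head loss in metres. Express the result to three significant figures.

h_f ≈ 3.07 m

h_f = 10.67·1010·0.198^1.852 / (146^1.852·0.434^4.8704) = 3.070 m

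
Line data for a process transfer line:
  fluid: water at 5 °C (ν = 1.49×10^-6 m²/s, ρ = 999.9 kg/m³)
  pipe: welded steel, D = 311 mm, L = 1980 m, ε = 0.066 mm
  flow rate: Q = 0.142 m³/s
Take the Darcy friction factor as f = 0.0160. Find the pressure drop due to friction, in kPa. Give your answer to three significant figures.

V = 4Q/(πD²) = 4·0.142/(π·0.311²) = 1.869 m/s
h_f = f(L/D)V²/(2g) = 0.01600·(1980/0.311)·1.869²/(2·9.81) = 18.14 m
Δp = ρg·h_f = 999.9·9.81·18.14 = 178.0 kPa

Δp ≈ 178 kPa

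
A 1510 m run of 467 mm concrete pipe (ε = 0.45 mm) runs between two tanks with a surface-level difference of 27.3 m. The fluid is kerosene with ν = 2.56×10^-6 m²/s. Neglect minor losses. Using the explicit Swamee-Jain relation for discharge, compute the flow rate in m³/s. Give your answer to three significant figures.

Swamee-Jain (Type II): Q = -0.965·√(gD⁵h_f/L)·ln[ε/(3.7D) + √(3.17ν²L/(gD³h_f))]
√(gD⁵h_f/L) = √(9.81·0.467⁵·27.3/1510) = 0.06277
ε/(3.7D) = 2.60×10^-4; √(3.17ν²L/(gD³h_f)) = 3.39×10^-5
Q = -0.965·0.06277·ln(2.943×10^-4) = 0.4925 m³/s
Check: V = 2.88 m/s, Re = 5.24×10^5, f = 0.02017, h_f = 27.5 m ≈ 27.3 m ✓

Q ≈ 0.492 m³/s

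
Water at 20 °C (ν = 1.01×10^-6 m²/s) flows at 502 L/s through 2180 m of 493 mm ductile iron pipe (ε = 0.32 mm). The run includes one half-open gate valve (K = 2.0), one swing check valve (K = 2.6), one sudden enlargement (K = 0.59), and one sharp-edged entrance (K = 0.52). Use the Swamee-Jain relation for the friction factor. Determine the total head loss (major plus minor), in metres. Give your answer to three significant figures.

H_L ≈ 30.3 m

V = 4Q/(πD²) = 2.630 m/s; V²/2g = 0.3525 m
Re = 1.28×10^6, ε/D = 6.49×10^-4 → f = 0.01813 (Swamee-Jain)
Major: h_f = f(L/D)·V²/2g = 0.01813·4422·0.3525 = 28.27 m
Minor: ΣK = 5.71; h_m = ΣK·V²/2g = 2.013 m
Total H_L = 28.27 + 2.013 = 30.28 m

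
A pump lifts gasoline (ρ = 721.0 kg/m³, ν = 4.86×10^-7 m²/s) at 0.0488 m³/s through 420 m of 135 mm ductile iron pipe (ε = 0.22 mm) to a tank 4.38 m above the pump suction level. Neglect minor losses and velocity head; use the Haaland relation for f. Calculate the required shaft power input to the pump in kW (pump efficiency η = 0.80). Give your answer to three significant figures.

V = 4Q/(πD²) = 3.409 m/s; Re = 9.47×10^5; ε/D = 0.00163; f = 0.02244
h_f = f(L/D)V²/2g = 41.36 m
Total head H = z + h_f = 4.38 + 41.36 = 45.74 m
P_hyd = ρgQH = 721.0·9.81·0.0488·45.74 = 15.79 kW
P_shaft = P_hyd/η = 15.79/0.80 = 19.73 kW

P_shaft ≈ 19.7 kW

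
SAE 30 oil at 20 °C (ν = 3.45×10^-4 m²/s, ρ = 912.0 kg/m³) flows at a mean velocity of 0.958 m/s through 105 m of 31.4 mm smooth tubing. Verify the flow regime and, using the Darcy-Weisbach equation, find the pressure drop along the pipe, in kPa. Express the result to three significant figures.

Δp ≈ 1030 kPa

Re = VD/ν = 0.958·0.03140/3.45×10^-4 = 87.2 → laminar (Re < 2300)
f = 64/Re = 0.7340
h_f = f(L/D)V²/(2g) = 0.7340·(105/0.03140)·0.958²/(2·9.81) = 114.8 m
Δp = ρg·h_f = 912.0·9.81·114.8 = 1027 kPa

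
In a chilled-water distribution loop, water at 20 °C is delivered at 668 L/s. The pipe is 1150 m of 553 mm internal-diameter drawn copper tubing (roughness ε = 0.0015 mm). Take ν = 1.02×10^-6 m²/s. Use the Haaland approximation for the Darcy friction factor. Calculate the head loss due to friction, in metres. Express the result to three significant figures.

h_f ≈ 8.92 m

V = 4Q/(πD²) = 4·0.668/(π·0.553²) = 2.781 m/s
Re = VD/ν = 2.781·0.553/1.02×10^-6 = 1.51×10^6 → turbulent
ε/D = 0.0015/553 = 2.71×10^-6
Haaland: f = 0.01088
h_f = f(L/D)V²/(2g) = 0.01088·(1150/0.553)·2.781²/(2·9.81) = 8.924 m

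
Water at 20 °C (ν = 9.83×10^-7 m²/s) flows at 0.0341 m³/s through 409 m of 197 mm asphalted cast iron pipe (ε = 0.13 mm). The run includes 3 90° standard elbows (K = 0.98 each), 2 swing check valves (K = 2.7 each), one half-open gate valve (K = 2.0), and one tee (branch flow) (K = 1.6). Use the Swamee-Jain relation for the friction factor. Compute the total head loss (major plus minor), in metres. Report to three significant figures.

V = 4Q/(πD²) = 1.119 m/s; V²/2g = 0.06379 m
Re = 2.24×10^5, ε/D = 6.60×10^-4 → f = 0.01956 (Swamee-Jain)
Major: h_f = f(L/D)·V²/2g = 0.01956·2076·0.06379 = 2.591 m
Minor: ΣK = 11.9; h_m = ΣK·V²/2g = 0.7617 m
Total H_L = 2.591 + 0.7617 = 3.352 m

H_L ≈ 3.35 m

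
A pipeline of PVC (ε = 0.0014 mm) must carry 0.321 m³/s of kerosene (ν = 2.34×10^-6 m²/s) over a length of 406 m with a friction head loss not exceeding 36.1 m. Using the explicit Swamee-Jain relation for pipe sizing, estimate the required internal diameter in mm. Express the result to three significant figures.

Swamee-Jain (Type III): D = 0.66·[ε^1.25·(LQ²/(gh_f))^4.75 + ν·Q^9.4·(L/(gh_f))^5.2]^0.04
LQ²/(gh_f) = 0.1181; L/(gh_f) = 1.146
Term 1 = ε^1.25·(…)^4.75 = 1.89×10^-12; Term 2 = ν·Q^9.4·(…)^5.2 = 1.09×10^-10
D = 0.66·(1.89×10^-12 + 1.09×10^-10)^0.04 = 0.2639 m = 264 mm
Check: V = 5.87 m/s, Re = 6.62×10^5, f = 0.01256, h_f = 33.9 m ≈ 36.1 m ✓

D ≈ 264 mm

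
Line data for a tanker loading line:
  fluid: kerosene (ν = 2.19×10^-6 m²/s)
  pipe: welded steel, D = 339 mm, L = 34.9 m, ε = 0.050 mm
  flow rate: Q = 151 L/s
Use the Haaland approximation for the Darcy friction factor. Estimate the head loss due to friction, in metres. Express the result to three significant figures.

h_f ≈ 0.234 m

V = 4Q/(πD²) = 4·0.151/(π·0.339²) = 1.673 m/s
Re = VD/ν = 1.673·0.339/2.19×10^-6 = 2.59×10^5 → turbulent
ε/D = 0.050/339 = 1.47×10^-4
Haaland: f = 0.01594
h_f = f(L/D)V²/(2g) = 0.01594·(34.9/0.339)·1.673²/(2·9.81) = 0.2340 m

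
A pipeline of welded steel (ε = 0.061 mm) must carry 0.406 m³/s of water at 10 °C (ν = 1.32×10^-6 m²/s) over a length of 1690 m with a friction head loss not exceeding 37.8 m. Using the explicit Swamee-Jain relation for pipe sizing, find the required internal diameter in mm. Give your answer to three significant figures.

D ≈ 391 mm

Swamee-Jain (Type III): D = 0.66·[ε^1.25·(LQ²/(gh_f))^4.75 + ν·Q^9.4·(L/(gh_f))^5.2]^0.04
LQ²/(gh_f) = 0.7512; L/(gh_f) = 4.557
Term 1 = ε^1.25·(…)^4.75 = 1.39×10^-6; Term 2 = ν·Q^9.4·(…)^5.2 = 7.35×10^-7
D = 0.66·(1.39×10^-6 + 7.35×10^-7)^0.04 = 0.3914 m = 391 mm
Check: V = 3.37 m/s, Re = 1.00×10^6, f = 0.01426, h_f = 35.7 m ≈ 37.8 m ✓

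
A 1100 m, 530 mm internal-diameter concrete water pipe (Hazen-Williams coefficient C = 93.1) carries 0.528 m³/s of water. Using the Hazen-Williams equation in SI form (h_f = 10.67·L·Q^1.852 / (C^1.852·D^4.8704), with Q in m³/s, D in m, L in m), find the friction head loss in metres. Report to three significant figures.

h_f ≈ 17.9 m

h_f = 10.67·1100·0.528^1.852 / (93.1^1.852·0.530^4.8704) = 17.88 m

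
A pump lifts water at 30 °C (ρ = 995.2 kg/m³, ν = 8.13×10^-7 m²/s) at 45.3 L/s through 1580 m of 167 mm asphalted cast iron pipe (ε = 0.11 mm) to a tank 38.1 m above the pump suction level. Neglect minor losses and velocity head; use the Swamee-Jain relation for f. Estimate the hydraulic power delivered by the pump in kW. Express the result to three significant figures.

V = 4Q/(πD²) = 2.068 m/s; Re = 4.25×10^5; ε/D = 6.59×10^-4; f = 0.01884
h_f = f(L/D)V²/2g = 38.85 m
Total head H = z + h_f = 38.1 + 38.85 = 76.95 m
P_hyd = ρgQH = 995.2·9.81·0.0453·76.95 = 34.03 kW

P_hyd ≈ 34.0 kW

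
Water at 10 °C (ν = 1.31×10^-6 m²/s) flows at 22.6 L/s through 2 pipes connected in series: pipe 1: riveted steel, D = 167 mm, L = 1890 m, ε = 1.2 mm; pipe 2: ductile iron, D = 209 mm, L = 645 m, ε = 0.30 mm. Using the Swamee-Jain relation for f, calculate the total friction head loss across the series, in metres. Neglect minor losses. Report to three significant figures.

H ≈ 23.0 m

Pipe 1: V = 1.032 m/s, Re = 1.32×10^5, ε/D = 0.00719, f = 0.03478, h_1 = f(L/D)V²/2g = 21.36 m
Pipe 2: V = 0.6588 m/s, Re = 1.05×10^5, ε/D = 0.00144, f = 0.02366, h_2 = f(L/D)V²/2g = 1.615 m
Series → Q common, losses add: H = Σh = 22.97 m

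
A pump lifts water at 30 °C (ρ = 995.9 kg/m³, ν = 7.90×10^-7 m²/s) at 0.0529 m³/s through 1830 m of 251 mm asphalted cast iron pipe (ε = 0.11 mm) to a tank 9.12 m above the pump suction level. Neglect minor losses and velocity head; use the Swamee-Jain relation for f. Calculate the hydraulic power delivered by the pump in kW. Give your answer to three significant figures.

V = 4Q/(πD²) = 1.069 m/s; Re = 3.40×10^5; ε/D = 4.38×10^-4; f = 0.01780
h_f = f(L/D)V²/2g = 7.561 m
Total head H = z + h_f = 9.12 + 7.561 = 16.68 m
P_hyd = ρgQH = 995.9·9.81·0.0529·16.68 = 8.621 kW

P_hyd ≈ 8.62 kW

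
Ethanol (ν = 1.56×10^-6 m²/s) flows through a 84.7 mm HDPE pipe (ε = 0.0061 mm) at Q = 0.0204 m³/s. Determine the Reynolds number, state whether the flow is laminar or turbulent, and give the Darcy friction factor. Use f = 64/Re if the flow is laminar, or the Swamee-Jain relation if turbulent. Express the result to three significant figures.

Re ≈ 1.97×10^5; turbulent; f ≈ 0.0162

V = 4Q/(πD²) = 3.621 m/s
Re = VD/ν = 3.621·0.0847/1.56×10^-6 = 1.97×10^5
Re > 4000 → turbulent; ε/D = 7.20×10^-5
Swamee-Jain: f = 0.01621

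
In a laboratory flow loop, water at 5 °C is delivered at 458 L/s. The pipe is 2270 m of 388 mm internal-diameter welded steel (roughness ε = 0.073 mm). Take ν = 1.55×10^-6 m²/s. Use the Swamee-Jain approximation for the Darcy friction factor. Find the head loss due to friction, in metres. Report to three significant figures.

h_f ≈ 65.6 m

V = 4Q/(πD²) = 4·0.458/(π·0.388²) = 3.874 m/s
Re = VD/ν = 3.874·0.388/1.55×10^-6 = 9.70×10^5 → turbulent
ε/D = 0.073/388 = 1.88×10^-4
Swamee-Jain: f = 0.01467
h_f = f(L/D)V²/(2g) = 0.01467·(2270/0.388)·3.874²/(2·9.81) = 65.62 m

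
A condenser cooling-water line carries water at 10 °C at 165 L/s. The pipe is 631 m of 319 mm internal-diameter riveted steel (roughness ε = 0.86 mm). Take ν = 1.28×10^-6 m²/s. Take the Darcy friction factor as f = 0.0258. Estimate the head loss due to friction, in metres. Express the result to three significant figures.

h_f ≈ 11.1 m

V = 4Q/(πD²) = 4·0.165/(π·0.319²) = 2.064 m/s
h_f = f(L/D)V²/(2g) = 0.02580·(631/0.319)·2.064²/(2·9.81) = 11.09 m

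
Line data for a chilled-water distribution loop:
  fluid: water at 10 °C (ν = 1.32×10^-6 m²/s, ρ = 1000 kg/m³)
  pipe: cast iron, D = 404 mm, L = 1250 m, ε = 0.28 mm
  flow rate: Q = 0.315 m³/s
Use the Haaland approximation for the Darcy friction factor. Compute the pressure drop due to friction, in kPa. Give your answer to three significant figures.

Δp ≈ 173 kPa

V = 4Q/(πD²) = 4·0.315/(π·0.404²) = 2.457 m/s
Re = VD/ν = 2.457·0.404/1.32×10^-6 = 7.52×10^5 → turbulent
ε/D = 0.28/404 = 6.93×10^-4
Haaland: f = 0.01849
h_f = f(L/D)V²/(2g) = 0.01849·(1250/0.404)·2.457²/(2·9.81) = 17.60 m
Δp = ρg·h_f = 1000·9.81·17.60 = 172.7 kPa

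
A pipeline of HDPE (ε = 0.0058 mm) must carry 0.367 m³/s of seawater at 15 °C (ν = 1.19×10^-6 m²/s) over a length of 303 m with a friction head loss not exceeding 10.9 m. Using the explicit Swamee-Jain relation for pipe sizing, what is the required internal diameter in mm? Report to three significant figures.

Swamee-Jain (Type III): D = 0.66·[ε^1.25·(LQ²/(gh_f))^4.75 + ν·Q^9.4·(L/(gh_f))^5.2]^0.04
LQ²/(gh_f) = 0.3817; L/(gh_f) = 2.834
Term 1 = ε^1.25·(…)^4.75 = 2.93×10^-9; Term 2 = ν·Q^9.4·(…)^5.2 = 2.17×10^-8
D = 0.66·(2.93×10^-9 + 2.17×10^-8)^0.04 = 0.3275 m = 327 mm
Check: V = 4.36 m/s, Re = 1.20×10^6, f = 0.01173, h_f = 10.5 m ≈ 10.9 m ✓

D ≈ 327 mm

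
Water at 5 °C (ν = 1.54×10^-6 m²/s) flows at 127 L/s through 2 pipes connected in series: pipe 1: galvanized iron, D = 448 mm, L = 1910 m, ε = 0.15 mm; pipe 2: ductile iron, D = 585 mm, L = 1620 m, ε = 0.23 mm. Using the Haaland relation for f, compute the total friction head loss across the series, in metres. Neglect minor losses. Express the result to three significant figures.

Pipe 1: V = 0.8057 m/s, Re = 2.34×10^5, ε/D = 3.35×10^-4, f = 0.01743, h_1 = f(L/D)V²/2g = 2.458 m
Pipe 2: V = 0.4725 m/s, Re = 1.79×10^5, ε/D = 3.93×10^-4, f = 0.01825, h_2 = f(L/D)V²/2g = 0.5752 m
Series → Q common, losses add: H = Σh = 3.034 m

H ≈ 3.03 m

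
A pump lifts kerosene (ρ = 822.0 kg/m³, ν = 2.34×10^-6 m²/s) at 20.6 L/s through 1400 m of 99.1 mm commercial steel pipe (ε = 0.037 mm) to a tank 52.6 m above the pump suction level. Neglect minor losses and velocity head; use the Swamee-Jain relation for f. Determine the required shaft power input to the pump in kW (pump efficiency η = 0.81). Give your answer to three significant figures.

V = 4Q/(πD²) = 2.671 m/s; Re = 1.13×10^5; ε/D = 3.73×10^-4; f = 0.01951
h_f = f(L/D)V²/2g = 100.2 m
Total head H = z + h_f = 52.6 + 100.2 = 152.8 m
P_hyd = ρgQH = 822.0·9.81·0.0206·152.8 = 25.38 kW
P_shaft = P_hyd/η = 25.38/0.81 = 31.34 kW

P_shaft ≈ 31.3 kW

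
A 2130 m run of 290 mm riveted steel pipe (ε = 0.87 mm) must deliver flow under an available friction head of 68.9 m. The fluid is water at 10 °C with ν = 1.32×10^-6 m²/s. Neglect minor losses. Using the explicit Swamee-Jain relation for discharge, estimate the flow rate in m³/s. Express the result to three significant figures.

Q ≈ 0.174 m³/s

Swamee-Jain (Type II): Q = -0.965·√(gD⁵h_f/L)·ln[ε/(3.7D) + √(3.17ν²L/(gD³h_f))]
√(gD⁵h_f/L) = √(9.81·0.290⁵·68.9/2130) = 0.02551
ε/(3.7D) = 8.11×10^-4; √(3.17ν²L/(gD³h_f)) = 2.67×10^-5
Q = -0.965·0.02551·ln(8.375×10^-4) = 0.1744 m³/s
Check: V = 2.64 m/s, Re = 5.80×10^5, f = 0.02650, h_f = 69.2 m ≈ 68.9 m ✓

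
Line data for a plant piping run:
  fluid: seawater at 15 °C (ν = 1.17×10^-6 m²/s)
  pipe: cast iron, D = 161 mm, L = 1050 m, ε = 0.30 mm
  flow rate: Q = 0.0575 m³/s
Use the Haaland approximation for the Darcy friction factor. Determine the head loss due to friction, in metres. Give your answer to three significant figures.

h_f ≈ 62.2 m

V = 4Q/(πD²) = 4·0.0575/(π·0.161²) = 2.824 m/s
Re = VD/ν = 2.824·0.161/1.17×10^-6 = 3.89×10^5 → turbulent
ε/D = 0.30/161 = 0.00186
Haaland: f = 0.02347
h_f = f(L/D)V²/(2g) = 0.02347·(1050/0.161)·2.824²/(2·9.81) = 62.22 m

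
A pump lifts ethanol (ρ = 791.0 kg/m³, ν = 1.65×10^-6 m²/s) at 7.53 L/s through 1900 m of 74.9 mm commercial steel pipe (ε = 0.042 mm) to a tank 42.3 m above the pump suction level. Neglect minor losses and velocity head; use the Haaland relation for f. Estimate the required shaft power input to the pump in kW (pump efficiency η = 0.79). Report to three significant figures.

V = 4Q/(πD²) = 1.709 m/s; Re = 7.76×10^4; ε/D = 5.61×10^-4; f = 0.02100
h_f = f(L/D)V²/2g = 79.29 m
Total head H = z + h_f = 42.3 + 79.29 = 121.6 m
P_hyd = ρgQH = 791.0·9.81·0.00753·121.6 = 7.104 kW
P_shaft = P_hyd/η = 7.104/0.79 = 8.993 kW

P_shaft ≈ 8.99 kW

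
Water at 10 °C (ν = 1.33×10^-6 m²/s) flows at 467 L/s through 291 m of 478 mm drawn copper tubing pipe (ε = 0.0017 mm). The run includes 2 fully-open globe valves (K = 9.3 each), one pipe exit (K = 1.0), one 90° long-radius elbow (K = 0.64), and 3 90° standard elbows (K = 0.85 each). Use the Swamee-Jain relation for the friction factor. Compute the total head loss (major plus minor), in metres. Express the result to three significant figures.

H_L ≈ 10.4 m

V = 4Q/(πD²) = 2.602 m/s; V²/2g = 0.3452 m
Re = 9.35×10^5, ε/D = 3.56×10^-6 → f = 0.01182 (Swamee-Jain)
Major: h_f = f(L/D)·V²/2g = 0.01182·608.8·0.3452 = 2.485 m
Minor: ΣK = 22.8; h_m = ΣK·V²/2g = 7.867 m
Total H_L = 2.485 + 7.867 = 10.35 m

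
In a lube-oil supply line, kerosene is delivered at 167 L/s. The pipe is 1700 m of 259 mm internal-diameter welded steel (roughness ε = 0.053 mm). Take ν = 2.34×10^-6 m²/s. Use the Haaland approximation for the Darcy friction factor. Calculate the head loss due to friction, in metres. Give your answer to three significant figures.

h_f ≈ 53.2 m

V = 4Q/(πD²) = 4·0.167/(π·0.259²) = 3.170 m/s
Re = VD/ν = 3.170·0.259/2.34×10^-6 = 3.51×10^5 → turbulent
ε/D = 0.053/259 = 2.05×10^-4
Haaland: f = 0.01584
h_f = f(L/D)V²/(2g) = 0.01584·(1700/0.259)·3.170²/(2·9.81) = 53.23 m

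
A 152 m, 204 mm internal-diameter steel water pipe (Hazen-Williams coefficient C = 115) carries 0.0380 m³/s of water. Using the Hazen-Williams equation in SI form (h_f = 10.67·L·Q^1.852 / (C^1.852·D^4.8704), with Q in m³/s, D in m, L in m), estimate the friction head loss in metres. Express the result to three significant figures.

h_f ≈ 1.34 m

h_f = 10.67·152·0.0380^1.852 / (115^1.852·0.204^4.8704) = 1.336 m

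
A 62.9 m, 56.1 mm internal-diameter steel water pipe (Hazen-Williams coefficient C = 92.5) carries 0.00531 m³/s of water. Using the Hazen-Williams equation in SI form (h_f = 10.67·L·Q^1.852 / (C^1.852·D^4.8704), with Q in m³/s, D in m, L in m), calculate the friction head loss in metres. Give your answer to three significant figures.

h_f = 10.67·62.9·0.00531^1.852 / (92.5^1.852·0.0561^4.8704) = 11.63 m

h_f ≈ 11.6 m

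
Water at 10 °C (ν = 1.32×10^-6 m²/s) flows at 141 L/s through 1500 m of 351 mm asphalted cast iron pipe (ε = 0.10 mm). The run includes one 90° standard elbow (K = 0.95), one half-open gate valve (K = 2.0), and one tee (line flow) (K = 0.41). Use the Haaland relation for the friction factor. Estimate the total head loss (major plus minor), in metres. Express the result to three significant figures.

V = 4Q/(πD²) = 1.457 m/s; V²/2g = 0.1082 m
Re = 3.87×10^5, ε/D = 2.85×10^-4 → f = 0.01633 (Haaland)
Major: h_f = f(L/D)·V²/2g = 0.01633·4274·0.1082 = 7.554 m
Minor: ΣK = 3.36; h_m = ΣK·V²/2g = 0.3636 m
Total H_L = 7.554 + 0.3636 = 7.918 m

H_L ≈ 7.92 m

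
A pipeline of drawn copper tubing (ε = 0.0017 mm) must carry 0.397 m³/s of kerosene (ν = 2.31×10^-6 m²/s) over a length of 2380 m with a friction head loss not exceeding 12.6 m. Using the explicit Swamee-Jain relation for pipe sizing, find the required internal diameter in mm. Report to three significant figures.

Swamee-Jain (Type III): D = 0.66·[ε^1.25·(LQ²/(gh_f))^4.75 + ν·Q^9.4·(L/(gh_f))^5.2]^0.04
LQ²/(gh_f) = 3.035; L/(gh_f) = 19.25
Term 1 = ε^1.25·(…)^4.75 = 1.20×10^-5; Term 2 = ν·Q^9.4·(…)^5.2 = 0.00187
D = 0.66·(1.20×10^-5 + 0.00187)^0.04 = 0.5135 m = 513 mm
Check: V = 1.92 m/s, Re = 4.26×10^5, f = 0.01352, h_f = 11.7 m ≈ 12.6 m ✓

D ≈ 513 mm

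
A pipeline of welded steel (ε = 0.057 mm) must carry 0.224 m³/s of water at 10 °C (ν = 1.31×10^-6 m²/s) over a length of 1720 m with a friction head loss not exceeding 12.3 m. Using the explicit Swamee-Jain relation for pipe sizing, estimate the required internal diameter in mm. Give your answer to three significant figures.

Swamee-Jain (Type III): D = 0.66·[ε^1.25·(LQ²/(gh_f))^4.75 + ν·Q^9.4·(L/(gh_f))^5.2]^0.04
LQ²/(gh_f) = 0.7152; L/(gh_f) = 14.25
Term 1 = ε^1.25·(…)^4.75 = 1.01×10^-6; Term 2 = ν·Q^9.4·(…)^5.2 = 1.02×10^-6
D = 0.66·(1.01×10^-6 + 1.02×10^-6)^0.04 = 0.3907 m = 391 mm
Check: V = 1.87 m/s, Re = 5.57×10^5, f = 0.01482, h_f = 11.6 m ≈ 12.3 m ✓

D ≈ 391 mm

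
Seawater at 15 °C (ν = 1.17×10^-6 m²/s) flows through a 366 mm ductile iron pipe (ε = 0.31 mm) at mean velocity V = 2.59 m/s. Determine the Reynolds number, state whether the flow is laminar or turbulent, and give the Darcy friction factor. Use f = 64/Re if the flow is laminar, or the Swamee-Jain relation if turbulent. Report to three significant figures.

Re = VD/ν = 2.590·0.366/1.17×10^-6 = 8.10×10^5
Re > 4000 → turbulent; ε/D = 8.47×10^-4
Swamee-Jain: f = 0.01939

Re ≈ 8.10×10^5; turbulent; f ≈ 0.0194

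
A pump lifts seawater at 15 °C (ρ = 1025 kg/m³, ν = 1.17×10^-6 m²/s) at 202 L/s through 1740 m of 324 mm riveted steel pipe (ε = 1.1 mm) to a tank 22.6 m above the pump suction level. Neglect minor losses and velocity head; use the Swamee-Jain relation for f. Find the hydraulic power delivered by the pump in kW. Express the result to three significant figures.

P_hyd ≈ 137 kW

V = 4Q/(πD²) = 2.450 m/s; Re = 6.78×10^5; ε/D = 0.00340; f = 0.02737
h_f = f(L/D)V²/2g = 44.97 m
Total head H = z + h_f = 22.6 + 44.97 = 67.57 m
P_hyd = ρgQH = 1025·9.81·0.202·67.57 = 137.2 kW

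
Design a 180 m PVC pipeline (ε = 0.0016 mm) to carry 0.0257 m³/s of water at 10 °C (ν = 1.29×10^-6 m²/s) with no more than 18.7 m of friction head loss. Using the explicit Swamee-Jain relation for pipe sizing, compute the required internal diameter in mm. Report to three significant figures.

Swamee-Jain (Type III): D = 0.66·[ε^1.25·(LQ²/(gh_f))^4.75 + ν·Q^9.4·(L/(gh_f))^5.2]^0.04
LQ²/(gh_f) = 6.481×10^-4; L/(gh_f) = 0.9812
Term 1 = ε^1.25·(…)^4.75 = 4.08×10^-23; Term 2 = ν·Q^9.4·(…)^5.2 = 1.32×10^-21
D = 0.66·(4.08×10^-23 + 1.32×10^-21)^0.04 = 0.09659 m = 96.6 mm
Check: V = 3.51 m/s, Re = 2.63×10^5, f = 0.01492, h_f = 17.4 m ≈ 18.7 m ✓

D ≈ 96.6 mm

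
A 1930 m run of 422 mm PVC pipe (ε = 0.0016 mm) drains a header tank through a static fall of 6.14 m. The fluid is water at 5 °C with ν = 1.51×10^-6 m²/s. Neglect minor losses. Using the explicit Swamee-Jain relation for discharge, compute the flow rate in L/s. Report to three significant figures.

Swamee-Jain (Type II): Q = -0.965·√(gD⁵h_f/L)·ln[ε/(3.7D) + √(3.17ν²L/(gD³h_f))]
√(gD⁵h_f/L) = √(9.81·0.422⁵·6.14/1930) = 0.02044
ε/(3.7D) = 1.02×10^-6; √(3.17ν²L/(gD³h_f)) = 5.55×10^-5
Q = -0.965·0.02044·ln(5.654×10^-5) = 0.1929 m³/s
Check: V = 1.38 m/s, Re = 3.85×10^5, f = 0.01377, h_f = 6.11 m ≈ 6.14 m ✓

Q ≈ 193 L/s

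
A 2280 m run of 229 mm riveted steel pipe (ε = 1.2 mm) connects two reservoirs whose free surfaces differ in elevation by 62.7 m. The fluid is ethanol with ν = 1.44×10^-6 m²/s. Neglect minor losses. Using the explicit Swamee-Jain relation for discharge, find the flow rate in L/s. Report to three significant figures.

Q ≈ 82.1 L/s

Swamee-Jain (Type II): Q = -0.965·√(gD⁵h_f/L)·ln[ε/(3.7D) + √(3.17ν²L/(gD³h_f))]
√(gD⁵h_f/L) = √(9.81·0.229⁵·62.7/2280) = 0.01303
ε/(3.7D) = 0.00142; √(3.17ν²L/(gD³h_f)) = 4.50×10^-5
Q = -0.965·0.01303·ln(0.001461) = 0.08212 m³/s
Check: V = 1.99 m/s, Re = 3.17×10^5, f = 0.03122, h_f = 63.0 m ≈ 62.7 m ✓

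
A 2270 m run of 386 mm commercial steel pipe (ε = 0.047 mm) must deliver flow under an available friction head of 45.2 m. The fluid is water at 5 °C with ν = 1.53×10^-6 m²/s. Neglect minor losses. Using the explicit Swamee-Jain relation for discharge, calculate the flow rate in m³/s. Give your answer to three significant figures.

Q ≈ 0.385 m³/s

Swamee-Jain (Type II): Q = -0.965·√(gD⁵h_f/L)·ln[ε/(3.7D) + √(3.17ν²L/(gD³h_f))]
√(gD⁵h_f/L) = √(9.81·0.386⁵·45.2/2270) = 0.04091
ε/(3.7D) = 3.29×10^-5; √(3.17ν²L/(gD³h_f)) = 2.57×10^-5
Q = -0.965·0.04091·ln(5.861×10^-5) = 0.3847 m³/s
Check: V = 3.29 m/s, Re = 8.29×10^5, f = 0.01402, h_f = 45.4 m ≈ 45.2 m ✓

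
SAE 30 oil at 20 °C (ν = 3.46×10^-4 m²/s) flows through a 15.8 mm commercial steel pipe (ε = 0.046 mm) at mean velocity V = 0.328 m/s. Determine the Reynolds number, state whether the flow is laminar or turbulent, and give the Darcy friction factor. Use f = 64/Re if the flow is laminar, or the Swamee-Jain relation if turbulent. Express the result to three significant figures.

Re = VD/ν = 0.3280·0.0158/3.46×10^-4 = 15.0
Re < 2300 → laminar → f = 64/Re = 4.273

Re ≈ 15.0; laminar; f = 64/Re ≈ 4.27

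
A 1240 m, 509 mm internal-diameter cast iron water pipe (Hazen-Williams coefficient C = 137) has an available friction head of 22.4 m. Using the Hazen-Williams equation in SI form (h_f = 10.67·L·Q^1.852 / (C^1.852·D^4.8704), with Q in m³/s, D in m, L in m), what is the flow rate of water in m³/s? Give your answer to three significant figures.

Q ≈ 0.740 m³/s

Rearranging: Q = [h_f·C^1.852·D^4.8704 / (10.67·L)]^(1/1.852)
Q = [22.4·137^1.852·0.509^4.8704 / (10.67·1240)]^0.540 = 0.7397 m³/s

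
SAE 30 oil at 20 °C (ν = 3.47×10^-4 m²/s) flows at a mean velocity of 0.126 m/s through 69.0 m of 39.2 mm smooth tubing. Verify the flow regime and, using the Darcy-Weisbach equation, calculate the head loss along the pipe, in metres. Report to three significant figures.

h_f ≈ 6.40 m

Re = VD/ν = 0.126·0.03920/3.47×10^-4 = 14.2 → laminar (Re < 2300)
f = 64/Re = 4.496
h_f = f(L/D)V²/(2g) = 4.496·(69.0/0.03920)·0.126²/(2·9.81) = 6.404 m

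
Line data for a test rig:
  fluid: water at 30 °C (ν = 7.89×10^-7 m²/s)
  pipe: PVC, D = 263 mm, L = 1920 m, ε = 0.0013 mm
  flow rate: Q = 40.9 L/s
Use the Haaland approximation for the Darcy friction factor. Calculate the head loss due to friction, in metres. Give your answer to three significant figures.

h_f ≈ 3.14 m

V = 4Q/(πD²) = 4·0.0409/(π·0.263²) = 0.7529 m/s
Re = VD/ν = 0.7529·0.263/7.89×10^-7 = 2.51×10^5 → turbulent
ε/D = 0.0013/263 = 4.94×10^-6
Haaland: f = 0.01487
h_f = f(L/D)V²/(2g) = 0.01487·(1920/0.263)·0.7529²/(2·9.81) = 3.136 m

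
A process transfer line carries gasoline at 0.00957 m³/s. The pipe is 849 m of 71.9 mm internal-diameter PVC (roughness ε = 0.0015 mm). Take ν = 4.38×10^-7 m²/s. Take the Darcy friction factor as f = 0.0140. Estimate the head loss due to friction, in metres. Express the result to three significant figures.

V = 4Q/(πD²) = 4·0.00957/(π·0.0719²) = 2.357 m/s
h_f = f(L/D)V²/(2g) = 0.01400·(849/0.0719)·2.357²/(2·9.81) = 46.81 m

h_f ≈ 46.8 m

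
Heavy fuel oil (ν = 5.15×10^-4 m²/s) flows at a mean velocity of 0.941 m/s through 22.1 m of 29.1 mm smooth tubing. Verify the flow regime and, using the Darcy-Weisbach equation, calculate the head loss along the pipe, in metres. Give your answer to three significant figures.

h_f ≈ 41.3 m

Re = VD/ν = 0.941·0.02910/5.15×10^-4 = 53.2 → laminar (Re < 2300)
f = 64/Re = 1.204
h_f = f(L/D)V²/(2g) = 1.204·(22.1/0.02910)·0.941²/(2·9.81) = 41.26 m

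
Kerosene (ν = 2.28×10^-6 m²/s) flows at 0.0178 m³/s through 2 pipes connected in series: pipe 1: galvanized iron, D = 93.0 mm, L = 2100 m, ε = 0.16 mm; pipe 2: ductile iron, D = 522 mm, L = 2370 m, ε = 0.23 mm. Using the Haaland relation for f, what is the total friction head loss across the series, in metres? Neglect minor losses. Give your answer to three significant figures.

H ≈ 191 m

Pipe 1: V = 2.620 m/s, Re = 1.07×10^5, ε/D = 0.00172, f = 0.02411, h_1 = f(L/D)V²/2g = 190.6 m
Pipe 2: V = 0.08317 m/s, Re = 1.90×10^4, ε/D = 4.41×10^-4, f = 0.02684, h_2 = f(L/D)V²/2g = 0.04297 m
Series → Q common, losses add: H = Σh = 190.6 m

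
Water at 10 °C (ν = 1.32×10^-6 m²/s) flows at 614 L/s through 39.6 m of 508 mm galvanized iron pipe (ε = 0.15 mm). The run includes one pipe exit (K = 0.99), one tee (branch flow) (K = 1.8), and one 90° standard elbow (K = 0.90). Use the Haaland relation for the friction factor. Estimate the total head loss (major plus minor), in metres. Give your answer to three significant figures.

H_L ≈ 2.29 m

V = 4Q/(πD²) = 3.029 m/s; V²/2g = 0.4677 m
Re = 1.17×10^6, ε/D = 2.95×10^-4 → f = 0.01547 (Haaland)
Major: h_f = f(L/D)·V²/2g = 0.01547·77.95·0.4677 = 0.5642 m
Minor: ΣK = 3.69; h_m = ΣK·V²/2g = 1.726 m
Total H_L = 0.5642 + 1.726 = 2.290 m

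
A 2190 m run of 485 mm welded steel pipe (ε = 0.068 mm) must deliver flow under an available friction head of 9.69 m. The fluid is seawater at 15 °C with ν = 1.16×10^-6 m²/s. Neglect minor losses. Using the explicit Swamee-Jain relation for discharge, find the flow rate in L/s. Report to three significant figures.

Q ≈ 316 L/s

Swamee-Jain (Type II): Q = -0.965·√(gD⁵h_f/L)·ln[ε/(3.7D) + √(3.17ν²L/(gD³h_f))]
√(gD⁵h_f/L) = √(9.81·0.485⁵·9.69/2190) = 0.03413
ε/(3.7D) = 3.79×10^-5; √(3.17ν²L/(gD³h_f)) = 2.93×10^-5
Q = -0.965·0.03413·ln(6.724×10^-5) = 0.3164 m³/s
Check: V = 1.71 m/s, Re = 7.16×10^5, f = 0.01443, h_f = 9.74 m ≈ 9.69 m ✓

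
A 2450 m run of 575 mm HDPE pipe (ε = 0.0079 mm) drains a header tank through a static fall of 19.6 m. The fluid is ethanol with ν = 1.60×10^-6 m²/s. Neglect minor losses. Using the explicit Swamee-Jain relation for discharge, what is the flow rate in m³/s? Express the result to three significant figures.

Swamee-Jain (Type II): Q = -0.965·√(gD⁵h_f/L)·ln[ε/(3.7D) + √(3.17ν²L/(gD³h_f))]
√(gD⁵h_f/L) = √(9.81·0.575⁵·19.6/2450) = 0.07023
ε/(3.7D) = 3.71×10^-6; √(3.17ν²L/(gD³h_f)) = 2.33×10^-5
Q = -0.965·0.07023·ln(2.704×10^-5) = 0.7129 m³/s
Check: V = 2.75 m/s, Re = 9.87×10^5, f = 0.01196, h_f = 19.6 m ≈ 19.6 m ✓

Q ≈ 0.713 m³/s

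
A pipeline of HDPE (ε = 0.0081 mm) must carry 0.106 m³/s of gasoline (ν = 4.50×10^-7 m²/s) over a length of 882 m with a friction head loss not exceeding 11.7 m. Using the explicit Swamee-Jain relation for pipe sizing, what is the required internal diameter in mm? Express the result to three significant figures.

Swamee-Jain (Type III): D = 0.66·[ε^1.25·(LQ²/(gh_f))^4.75 + ν·Q^9.4·(L/(gh_f))^5.2]^0.04
LQ²/(gh_f) = 0.08634; L/(gh_f) = 7.684
Term 1 = ε^1.25·(…)^4.75 = 3.83×10^-12; Term 2 = ν·Q^9.4·(…)^5.2 = 1.25×10^-11
D = 0.66·(3.83×10^-12 + 1.25×10^-11)^0.04 = 0.2444 m = 244 mm
Check: V = 2.26 m/s, Re = 1.23×10^6, f = 0.01206, h_f = 11.3 m ≈ 11.7 m ✓

D ≈ 244 mm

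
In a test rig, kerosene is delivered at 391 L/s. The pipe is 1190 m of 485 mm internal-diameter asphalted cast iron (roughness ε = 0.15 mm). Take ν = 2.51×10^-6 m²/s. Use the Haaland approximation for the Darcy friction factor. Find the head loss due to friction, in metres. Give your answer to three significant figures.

V = 4Q/(πD²) = 4·0.391/(π·0.485²) = 2.116 m/s
Re = VD/ν = 2.116·0.485/2.51×10^-6 = 4.09×10^5 → turbulent
ε/D = 0.15/485 = 3.09×10^-4
Haaland: f = 0.01645
h_f = f(L/D)V²/(2g) = 0.01645·(1190/0.485)·2.116²/(2·9.81) = 9.216 m

h_f ≈ 9.22 m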